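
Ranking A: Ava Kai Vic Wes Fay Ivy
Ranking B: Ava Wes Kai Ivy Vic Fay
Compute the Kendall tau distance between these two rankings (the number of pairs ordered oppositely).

Assign each item its position (1..6) in the first ordering, then rewrite the second ordering as that position sequence:
positions: Ava→1, Kai→2, Vic→3, Wes→4, Fay→5, Ivy→6
second ordering as positions: [1, 4, 2, 6, 3, 5]
Discordant pairs = inversions in this position sequence.
1: 0
4: 2, 3 → 2
2: 0
6: 3, 5 → 2
3: 0
5: 0
Total: 0 + 2 + 0 + 2 + 0 + 0 = 4

There are 4 discordant pairs.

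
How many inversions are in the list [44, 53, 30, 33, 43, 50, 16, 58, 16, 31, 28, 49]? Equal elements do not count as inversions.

37 inversions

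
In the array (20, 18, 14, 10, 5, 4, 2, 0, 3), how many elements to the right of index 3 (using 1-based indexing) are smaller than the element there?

The element at index 3 is 14.
Elements after it: 10, 5, 4, 2, 0, 3
Those smaller than 14: 10, 5, 4, 2, 0, 3

6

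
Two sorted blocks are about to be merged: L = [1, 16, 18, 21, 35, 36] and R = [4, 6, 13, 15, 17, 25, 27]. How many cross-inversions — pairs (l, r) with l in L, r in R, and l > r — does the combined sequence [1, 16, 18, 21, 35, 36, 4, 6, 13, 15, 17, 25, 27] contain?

28 split inversions

Take each right-half value and tally the left-half values above it:
r = 4: 16, 18, 21, 35, 36 → 5
r = 6: 16, 18, 21, 35, 36 → 5
r = 13: 16, 18, 21, 35, 36 → 5
r = 15: 16, 18, 21, 35, 36 → 5
r = 17: 18, 21, 35, 36 → 4
r = 25: 35, 36 → 2
r = 27: 35, 36 → 2
Cross-inversions: 5 + 5 + 5 + 5 + 4 + 2 + 2 = 28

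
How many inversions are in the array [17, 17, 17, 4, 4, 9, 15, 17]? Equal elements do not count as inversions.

Count, for each position, how many later elements it exceeds:
17: 4
17: 4
17: 4
4: 0
4: 0
9: 0
15: 0
17: 0
Sum: 4 + 4 + 4 + 0 + 0 + 0 + 0 + 0 = 12

12 inversions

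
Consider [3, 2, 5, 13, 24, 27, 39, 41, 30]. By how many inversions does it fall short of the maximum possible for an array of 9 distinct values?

33

Maximum inversions for 9 distinct elements is C(9, 2) = 9·8/2 = 36.
Current inversions — for each element, count later smaller elements:
3: 1
2: 0
5: 0
13: 0
24: 0
27: 0
39: 1
41: 1
30: 0
Current total: 1 + 0 + 0 + 0 + 0 + 0 + 1 + 1 + 0 = 3
Shortfall: 36 − 3 = 33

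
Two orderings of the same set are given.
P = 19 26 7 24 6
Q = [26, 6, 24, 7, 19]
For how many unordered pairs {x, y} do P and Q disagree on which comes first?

7 disagreeing pairs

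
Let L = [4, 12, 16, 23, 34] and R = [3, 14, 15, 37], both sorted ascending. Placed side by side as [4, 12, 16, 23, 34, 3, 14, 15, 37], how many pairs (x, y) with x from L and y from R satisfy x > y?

Count, for every r in R, how many entries of L exceed r:
r = 3: 4, 12, 16, 23, 34 → 5
r = 14: 16, 23, 34 → 3
r = 15: 16, 23, 34 → 3
r = 37: none → 0
Cross-inversions: 5 + 3 + 3 + 0 = 11

11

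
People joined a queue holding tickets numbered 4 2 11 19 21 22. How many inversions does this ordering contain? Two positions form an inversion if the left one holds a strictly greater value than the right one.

1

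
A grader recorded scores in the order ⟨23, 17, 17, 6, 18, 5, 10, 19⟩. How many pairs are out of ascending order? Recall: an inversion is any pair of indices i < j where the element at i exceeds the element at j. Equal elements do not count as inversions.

Element-by-element contributions:
23 → 17, 17, 6, 18, 5, 10, 19 → 7
17 → 6, 5, 10 → 3
17 → 6, 5, 10 → 3
6 → 5 → 1
18 → 5, 10 → 2
5 → none → 0
10 → none → 0
19 → none → 0
Sum: 7 + 3 + 3 + 1 + 2 + 0 + 0 + 0 = 16

16 inversions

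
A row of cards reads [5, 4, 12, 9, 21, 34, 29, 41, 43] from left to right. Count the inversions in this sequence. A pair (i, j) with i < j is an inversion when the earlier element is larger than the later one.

3

Element-by-element contributions:
5: 1
4: 0
12: 1
9: 0
21: 0
34: 1
29: 0
41: 0
43: 0
Sum: 1 + 0 + 1 + 0 + 0 + 1 + 0 + 0 + 0 = 3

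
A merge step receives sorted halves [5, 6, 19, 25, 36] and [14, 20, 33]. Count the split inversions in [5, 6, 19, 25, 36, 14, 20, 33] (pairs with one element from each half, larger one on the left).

Take each right-half value and tally the left-half values above it:
r = 14: 19, 25, 36 → 3
r = 20: 25, 36 → 2
r = 33: 36 → 1
Cross-inversions: 3 + 2 + 1 = 6

There are 6 split inversions.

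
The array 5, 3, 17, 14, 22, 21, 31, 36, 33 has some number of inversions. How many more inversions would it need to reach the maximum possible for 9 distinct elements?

32

Maximum inversions for 9 distinct elements is C(9, 2) = 9·8/2 = 36.
Current inversions — for each element, count later smaller elements:
5: 1
3: 0
17: 1
14: 0
22: 1
21: 0
31: 0
36: 1
33: 0
Current total: 1 + 0 + 1 + 0 + 1 + 0 + 0 + 1 + 0 = 4
Shortfall: 36 − 4 = 32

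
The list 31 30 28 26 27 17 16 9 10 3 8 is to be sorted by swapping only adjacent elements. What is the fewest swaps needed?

The minimum number of adjacent swaps to sort an array equals its inversion count, since every such swap removes exactly one inversion.
Count inversions — for each element, later elements that are smaller:
31: 30, 28, 26, 27, 17, 16, 9, 10, 3, 8 → 10
30: 28, 26, 27, 17, 16, 9, 10, 3, 8 → 9
28: 26, 27, 17, 16, 9, 10, 3, 8 → 8
26: 17, 16, 9, 10, 3, 8 → 6
27: 17, 16, 9, 10, 3, 8 → 6
17: 16, 9, 10, 3, 8 → 5
16: 9, 10, 3, 8 → 4
9: 3, 8 → 2
10: 3, 8 → 2
3: none → 0
8: none → 0
Total inversions: 10 + 9 + 8 + 6 + 6 + 5 + 4 + 2 + 2 + 0 + 0 = 52

52 swaps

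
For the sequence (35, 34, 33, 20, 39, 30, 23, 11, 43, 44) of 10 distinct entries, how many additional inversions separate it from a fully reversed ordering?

Maximum inversions for 10 distinct elements is C(10, 2) = 10·9/2 = 45.
Current inversions — for each element, count later smaller elements:
35: 6
34: 5
33: 4
20: 1
39: 3
30: 2
23: 1
11: 0
43: 0
44: 0
Current total: 6 + 5 + 4 + 1 + 3 + 2 + 1 + 0 + 0 + 0 = 22
Shortfall: 45 − 22 = 23

23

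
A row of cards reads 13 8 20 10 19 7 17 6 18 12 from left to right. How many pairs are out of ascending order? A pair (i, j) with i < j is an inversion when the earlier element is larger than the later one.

25

Count, for each position, how many later elements it exceeds:
13: 5
8: 2
20: 7
10: 2
19: 5
7: 1
17: 2
6: 0
18: 1
12: 0
Sum: 5 + 2 + 7 + 2 + 5 + 1 + 2 + 0 + 1 + 0 = 25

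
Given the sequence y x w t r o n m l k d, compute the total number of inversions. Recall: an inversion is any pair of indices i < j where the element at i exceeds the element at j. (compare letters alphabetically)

Count, for each position, how many later elements it exceeds:
y → x, w, t, r, o, n, m, l, k, d → 10
x → w, t, r, o, n, m, l, k, d → 9
w → t, r, o, n, m, l, k, d → 8
t → r, o, n, m, l, k, d → 7
r → o, n, m, l, k, d → 6
o → n, m, l, k, d → 5
n → m, l, k, d → 4
m → l, k, d → 3
l → k, d → 2
k → d → 1
d → none → 0
Sum: 10 + 9 + 8 + 7 + 6 + 5 + 4 + 3 + 2 + 1 + 0 = 55

55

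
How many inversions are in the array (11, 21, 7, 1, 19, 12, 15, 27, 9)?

16 out-of-order pairs

Sweep left to right; for each value list the smaller values that follow it:
11 → 7, 1, 9 → 3
21 → 7, 1, 19, 12, 15, 9 → 6
7 → 1 → 1
1 → none → 0
19 → 12, 15, 9 → 3
12 → 9 → 1
15 → 9 → 1
27 → 9 → 1
9 → none → 0
Sum: 3 + 6 + 1 + 0 + 3 + 1 + 1 + 1 + 0 = 16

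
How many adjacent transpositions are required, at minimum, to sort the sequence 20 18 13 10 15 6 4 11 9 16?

31 adjacent swaps

Each adjacent swap fixes exactly one inversion, so the minimum swap count equals the number of inversions.
Count inversions — for each element, later elements that are smaller:
20: 18, 13, 10, 15, 6, 4, 11, 9, 16 → 9
18: 13, 10, 15, 6, 4, 11, 9, 16 → 8
13: 10, 6, 4, 11, 9 → 5
10: 6, 4, 9 → 3
15: 6, 4, 11, 9 → 4
6: 4 → 1
4: none → 0
11: 9 → 1
9: none → 0
16: none → 0
Total inversions: 9 + 8 + 5 + 3 + 4 + 1 + 0 + 1 + 0 + 0 = 31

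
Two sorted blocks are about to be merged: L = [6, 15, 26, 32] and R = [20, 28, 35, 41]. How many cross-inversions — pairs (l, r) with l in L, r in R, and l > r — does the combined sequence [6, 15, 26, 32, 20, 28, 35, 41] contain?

Cross-inversions: 3

Count, for every r in R, how many entries of L exceed r:
r = 20: 26, 32 → 2
r = 28: 32 → 1
r = 35: none → 0
r = 41: none → 0
Cross-inversions: 2 + 1 + 0 + 0 = 3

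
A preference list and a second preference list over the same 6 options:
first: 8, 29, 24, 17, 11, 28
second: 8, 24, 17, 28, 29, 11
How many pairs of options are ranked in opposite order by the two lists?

4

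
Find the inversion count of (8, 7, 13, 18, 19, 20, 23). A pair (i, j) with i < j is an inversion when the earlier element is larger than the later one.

1

Sweep left to right; for each value list the smaller values that follow it:
8: 1
7: 0
13: 0
18: 0
19: 0
20: 0
23: 0
Sum: 1 + 0 + 0 + 0 + 0 + 0 + 0 = 1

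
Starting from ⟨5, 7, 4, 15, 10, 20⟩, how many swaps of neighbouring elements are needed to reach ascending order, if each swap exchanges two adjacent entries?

Each adjacent swap fixes exactly one inversion, so the minimum swap count equals the number of inversions.
Count inversions — for each element, later elements that are smaller:
5: 4 → 1
7: 4 → 1
4: none → 0
15: 10 → 1
10: none → 0
20: none → 0
Total inversions: 1 + 1 + 0 + 1 + 0 + 0 = 3

3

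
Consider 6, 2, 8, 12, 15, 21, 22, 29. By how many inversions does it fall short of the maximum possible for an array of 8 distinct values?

Maximum inversions for 8 distinct elements is C(8, 2) = 8·7/2 = 28.
Current inversions — for each element, count later smaller elements:
6: 1
2: 0
8: 0
12: 0
15: 0
21: 0
22: 0
29: 0
Current total: 1 + 0 + 0 + 0 + 0 + 0 + 0 + 0 = 1
Shortfall: 28 − 1 = 27

27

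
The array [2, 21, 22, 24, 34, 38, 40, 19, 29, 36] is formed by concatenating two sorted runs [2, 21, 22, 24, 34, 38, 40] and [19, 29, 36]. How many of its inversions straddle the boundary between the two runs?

11 split inversions

Count, for every r in R, how many entries of L exceed r:
r = 19: 21, 22, 24, 34, 38, 40 → 6
r = 29: 34, 38, 40 → 3
r = 36: 38, 40 → 2
Cross-inversions: 6 + 3 + 2 = 11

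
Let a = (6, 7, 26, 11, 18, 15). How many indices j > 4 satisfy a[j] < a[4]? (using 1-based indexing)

The element at index 4 is 11.
Elements after it: 18, 15
None of them are smaller than 11.

0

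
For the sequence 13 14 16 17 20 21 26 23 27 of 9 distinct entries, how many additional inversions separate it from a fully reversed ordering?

35 inversions short

Maximum inversions for 9 distinct elements is C(9, 2) = 9·8/2 = 36.
Current inversions — for each element, count later smaller elements:
13: 0
14: 0
16: 0
17: 0
20: 0
21: 0
26: 1
23: 0
27: 0
Current total: 0 + 0 + 0 + 0 + 0 + 0 + 1 + 0 + 0 = 1
Shortfall: 36 − 1 = 35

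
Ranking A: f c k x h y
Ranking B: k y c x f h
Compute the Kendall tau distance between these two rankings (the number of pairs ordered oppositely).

Assign each item its position (1..6) in the first ordering, then rewrite the second ordering as that position sequence:
positions: f→1, c→2, k→3, x→4, h→5, y→6
second ordering as positions: [3, 6, 2, 4, 1, 5]
Discordant pairs = inversions in this position sequence.
3: 2, 1 → 2
6: 2, 4, 1, 5 → 4
2: 1 → 1
4: 1 → 1
1: 0
5: 0
Total: 2 + 4 + 1 + 1 + 0 + 0 = 8

8 discordant pairs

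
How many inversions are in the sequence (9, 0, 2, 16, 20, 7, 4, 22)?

There are 9 out-of-order pairs.

Count, for each position, how many later elements it exceeds:
9 → 0, 2, 7, 4 → 4
0 → none → 0
2 → none → 0
16 → 7, 4 → 2
20 → 7, 4 → 2
7 → 4 → 1
4 → none → 0
22 → none → 0
Sum: 4 + 0 + 0 + 2 + 2 + 1 + 0 + 0 = 9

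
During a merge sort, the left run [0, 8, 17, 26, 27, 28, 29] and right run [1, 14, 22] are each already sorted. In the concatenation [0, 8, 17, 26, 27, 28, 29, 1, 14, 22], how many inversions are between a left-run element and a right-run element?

Take each right-half value and tally the left-half values above it:
r = 1: 8, 17, 26, 27, 28, 29 → 6
r = 14: 17, 26, 27, 28, 29 → 5
r = 22: 26, 27, 28, 29 → 4
Cross-inversions: 6 + 5 + 4 = 15

15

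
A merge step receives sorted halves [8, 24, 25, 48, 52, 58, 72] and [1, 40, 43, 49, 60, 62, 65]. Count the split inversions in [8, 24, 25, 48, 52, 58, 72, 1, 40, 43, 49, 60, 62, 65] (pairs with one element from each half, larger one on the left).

Split inversions: 21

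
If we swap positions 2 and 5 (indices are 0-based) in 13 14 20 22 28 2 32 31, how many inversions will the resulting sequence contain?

Positions 2 and 5 hold 20 and 2; after swapping, the array is [13, 14, 2, 22, 28, 20, 32, 31].
Element-by-element contributions:
13 → 2 → 1
14 → 2 → 1
2 → none → 0
22 → 20 → 1
28 → 20 → 1
20 → none → 0
32 → 31 → 1
31 → none → 0
Sum: 1 + 1 + 0 + 1 + 1 + 0 + 1 + 0 = 5

5 inversions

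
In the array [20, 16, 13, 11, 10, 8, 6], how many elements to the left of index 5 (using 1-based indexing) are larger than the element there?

4 such elements

The element at index 5 is 10.
Elements before it: 20, 16, 13, 11
Those larger than 10: 20, 16, 13, 11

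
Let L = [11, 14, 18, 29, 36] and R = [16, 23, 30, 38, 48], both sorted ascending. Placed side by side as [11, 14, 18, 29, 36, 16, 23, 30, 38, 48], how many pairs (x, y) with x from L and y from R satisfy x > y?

Count, for every r in R, how many entries of L exceed r:
r = 16: 18, 29, 36 → 3
r = 23: 29, 36 → 2
r = 30: 36 → 1
r = 38: none → 0
r = 48: none → 0
Cross-inversions: 3 + 2 + 1 + 0 + 0 = 6

6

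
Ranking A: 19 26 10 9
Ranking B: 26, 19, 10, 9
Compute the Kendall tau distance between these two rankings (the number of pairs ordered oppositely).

Assign each item its position (1..4) in the first ordering, then rewrite the second ordering as that position sequence:
positions: 19→1, 26→2, 10→3, 9→4
second ordering as positions: [2, 1, 3, 4]
Discordant pairs = inversions in this position sequence.
2: 1 → 1
1: 0
3: 0
4: 0
Total: 1 + 0 + 0 + 0 = 1

1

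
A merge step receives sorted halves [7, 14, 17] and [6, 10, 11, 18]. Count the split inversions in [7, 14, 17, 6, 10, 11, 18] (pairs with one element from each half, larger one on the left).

7 cross-inversions

Count, for every r in R, how many entries of L exceed r:
r = 6: 7, 14, 17 → 3
r = 10: 14, 17 → 2
r = 11: 14, 17 → 2
r = 18: none → 0
Cross-inversions: 3 + 2 + 2 + 0 = 7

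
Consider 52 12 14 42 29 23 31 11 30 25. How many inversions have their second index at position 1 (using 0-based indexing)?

1

The element at index 1 is 12.
Elements before it: 52
Those larger than 12: 52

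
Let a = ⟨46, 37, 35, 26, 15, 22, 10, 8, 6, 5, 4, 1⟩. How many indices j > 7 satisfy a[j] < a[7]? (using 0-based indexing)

4

The element at index 7 is 8.
Elements after it: 6, 5, 4, 1
Those smaller than 8: 6, 5, 4, 1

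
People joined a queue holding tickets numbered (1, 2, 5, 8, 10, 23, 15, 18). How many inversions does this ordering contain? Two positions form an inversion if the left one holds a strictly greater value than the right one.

2 inversions

Sweep left to right; for each value list the smaller values that follow it:
1: 0
2: 0
5: 0
8: 0
10: 0
23: 2
15: 0
18: 0
Sum: 0 + 0 + 0 + 0 + 0 + 2 + 0 + 0 = 2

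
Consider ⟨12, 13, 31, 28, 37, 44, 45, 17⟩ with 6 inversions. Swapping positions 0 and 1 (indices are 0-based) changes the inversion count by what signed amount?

Positions 0 and 1 hold 12 and 13; after swapping, the array is [13, 12, 31, 28, 37, 44, 45, 17].
Sweep left to right; for each value list the smaller values that follow it:
13 → 12 → 1
12 → none → 0
31 → 28, 17 → 2
28 → 17 → 1
37 → 17 → 1
44 → 17 → 1
45 → 17 → 1
17 → none → 0
Sum: 1 + 0 + 2 + 1 + 1 + 1 + 1 + 0 = 7
Change: 7 − 6 = +1

+1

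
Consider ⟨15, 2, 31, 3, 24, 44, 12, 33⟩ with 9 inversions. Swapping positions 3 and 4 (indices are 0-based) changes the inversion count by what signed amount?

+1

Positions 3 and 4 hold 3 and 24; after swapping, the array is [15, 2, 31, 24, 3, 44, 12, 33].
For each element, count later entries that are smaller:
15 → 2, 3, 12 → 3
2 → none → 0
31 → 24, 3, 12 → 3
24 → 3, 12 → 2
3 → none → 0
44 → 12, 33 → 2
12 → none → 0
33 → none → 0
Sum: 3 + 0 + 3 + 2 + 0 + 2 + 0 + 0 = 10
Change: 10 − 9 = +1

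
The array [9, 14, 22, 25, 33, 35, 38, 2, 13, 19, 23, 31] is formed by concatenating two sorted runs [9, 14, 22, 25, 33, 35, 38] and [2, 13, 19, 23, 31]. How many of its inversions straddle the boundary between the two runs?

There are 25 cross-inversions.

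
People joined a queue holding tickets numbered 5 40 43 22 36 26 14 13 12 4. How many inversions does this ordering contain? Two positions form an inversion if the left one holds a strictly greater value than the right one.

34 out-of-order pairs

Element-by-element contributions:
5 → 4 → 1
40 → 22, 36, 26, 14, 13, 12, 4 → 7
43 → 22, 36, 26, 14, 13, 12, 4 → 7
22 → 14, 13, 12, 4 → 4
36 → 26, 14, 13, 12, 4 → 5
26 → 14, 13, 12, 4 → 4
14 → 13, 12, 4 → 3
13 → 12, 4 → 2
12 → 4 → 1
4 → none → 0
Sum: 1 + 7 + 7 + 4 + 5 + 4 + 3 + 2 + 1 + 0 = 34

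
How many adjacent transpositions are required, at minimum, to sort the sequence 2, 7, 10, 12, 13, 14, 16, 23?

Minimum adjacent swaps = number of inversions (each swap of adjacent out-of-order elements removes one inversion and no swap can remove more).
Count inversions — for each element, later elements that are smaller:
2: none → 0
7: none → 0
10: none → 0
12: none → 0
13: none → 0
14: none → 0
16: none → 0
23: none → 0
Total inversions: 0 + 0 + 0 + 0 + 0 + 0 + 0 + 0 = 0

0 swaps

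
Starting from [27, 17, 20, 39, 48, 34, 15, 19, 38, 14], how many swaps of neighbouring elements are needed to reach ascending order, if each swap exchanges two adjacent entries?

26 swaps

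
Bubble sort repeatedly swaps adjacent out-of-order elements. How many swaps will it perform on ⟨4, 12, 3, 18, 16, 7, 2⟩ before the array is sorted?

The minimum number of adjacent swaps to sort an array equals its inversion count, since every such swap removes exactly one inversion.
Count inversions — for each element, later elements that are smaller:
4: 3, 2 → 2
12: 3, 7, 2 → 3
3: 2 → 1
18: 16, 7, 2 → 3
16: 7, 2 → 2
7: 2 → 1
2: none → 0
Total inversions: 2 + 3 + 1 + 3 + 2 + 1 + 0 = 12

12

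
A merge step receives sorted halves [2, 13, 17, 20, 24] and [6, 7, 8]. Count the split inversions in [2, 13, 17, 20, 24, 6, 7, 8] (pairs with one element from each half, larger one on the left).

12 split inversions

For each element r of the right run, count left-run elements greater than r:
r = 6: 13, 17, 20, 24 → 4
r = 7: 13, 17, 20, 24 → 4
r = 8: 13, 17, 20, 24 → 4
Cross-inversions: 4 + 4 + 4 = 12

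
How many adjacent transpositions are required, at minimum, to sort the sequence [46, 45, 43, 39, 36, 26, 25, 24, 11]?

Each adjacent swap fixes exactly one inversion, so the minimum swap count equals the number of inversions.
Count inversions — for each element, later elements that are smaller:
46: 45, 43, 39, 36, 26, 25, 24, 11 → 8
45: 43, 39, 36, 26, 25, 24, 11 → 7
43: 39, 36, 26, 25, 24, 11 → 6
39: 36, 26, 25, 24, 11 → 5
36: 26, 25, 24, 11 → 4
26: 25, 24, 11 → 3
25: 24, 11 → 2
24: 11 → 1
11: none → 0
Total inversions: 8 + 7 + 6 + 5 + 4 + 3 + 2 + 1 + 0 = 36

There are 36 swaps.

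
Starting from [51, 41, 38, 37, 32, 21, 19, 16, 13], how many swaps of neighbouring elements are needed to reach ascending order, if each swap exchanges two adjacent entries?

36 swaps

Each adjacent swap fixes exactly one inversion, so the minimum swap count equals the number of inversions.
Count inversions — for each element, later elements that are smaller:
51: 41, 38, 37, 32, 21, 19, 16, 13 → 8
41: 38, 37, 32, 21, 19, 16, 13 → 7
38: 37, 32, 21, 19, 16, 13 → 6
37: 32, 21, 19, 16, 13 → 5
32: 21, 19, 16, 13 → 4
21: 19, 16, 13 → 3
19: 16, 13 → 2
16: 13 → 1
13: none → 0
Total inversions: 8 + 7 + 6 + 5 + 4 + 3 + 2 + 1 + 0 = 36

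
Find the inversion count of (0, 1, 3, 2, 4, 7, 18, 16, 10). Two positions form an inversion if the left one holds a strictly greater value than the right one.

Inversions: 4

Sweep left to right; for each value list the smaller values that follow it:
0 → none → 0
1 → none → 0
3 → 2 → 1
2 → none → 0
4 → none → 0
7 → none → 0
18 → 16, 10 → 2
16 → 10 → 1
10 → none → 0
Sum: 0 + 0 + 1 + 0 + 0 + 0 + 2 + 1 + 0 = 4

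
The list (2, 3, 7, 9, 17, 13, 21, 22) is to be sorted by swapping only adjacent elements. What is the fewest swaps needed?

1 swap

Minimum adjacent swaps = number of inversions (each swap of adjacent out-of-order elements removes one inversion and no swap can remove more).
Count inversions — for each element, later elements that are smaller:
2: none → 0
3: none → 0
7: none → 0
9: none → 0
17: 13 → 1
13: none → 0
21: none → 0
22: none → 0
Total inversions: 0 + 0 + 0 + 0 + 1 + 0 + 0 + 0 = 1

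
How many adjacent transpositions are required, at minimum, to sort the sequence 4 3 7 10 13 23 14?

2

The minimum number of adjacent swaps to sort an array equals its inversion count, since every such swap removes exactly one inversion.
Count inversions — for each element, later elements that are smaller:
4: 3 → 1
3: none → 0
7: none → 0
10: none → 0
13: none → 0
23: 14 → 1
14: none → 0
Total inversions: 1 + 0 + 0 + 0 + 0 + 1 + 0 = 2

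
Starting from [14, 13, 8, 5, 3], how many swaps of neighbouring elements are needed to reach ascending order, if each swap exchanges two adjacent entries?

Minimum adjacent swaps = number of inversions (each swap of adjacent out-of-order elements removes one inversion and no swap can remove more).
Count inversions — for each element, later elements that are smaller:
14: 13, 8, 5, 3 → 4
13: 8, 5, 3 → 3
8: 5, 3 → 2
5: 3 → 1
3: none → 0
Total inversions: 4 + 3 + 2 + 1 + 0 = 10

10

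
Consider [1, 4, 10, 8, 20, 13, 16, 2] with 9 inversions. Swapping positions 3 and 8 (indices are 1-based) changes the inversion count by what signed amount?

-3

Positions 3 and 8 hold 10 and 2; after swapping, the array is [1, 4, 2, 8, 20, 13, 16, 10].
Element-by-element contributions:
1 → none → 0
4 → 2 → 1
2 → none → 0
8 → none → 0
20 → 13, 16, 10 → 3
13 → 10 → 1
16 → 10 → 1
10 → none → 0
Sum: 0 + 1 + 0 + 0 + 3 + 1 + 1 + 0 = 6
Change: 6 − 9 = -3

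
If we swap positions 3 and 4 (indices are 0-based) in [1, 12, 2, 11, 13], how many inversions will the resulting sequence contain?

Positions 3 and 4 hold 11 and 13; after swapping, the array is [1, 12, 2, 13, 11].
For each element, count later entries that are smaller:
1: 0
12: 2
2: 0
13: 1
11: 0
Sum: 0 + 2 + 0 + 1 + 0 = 3

3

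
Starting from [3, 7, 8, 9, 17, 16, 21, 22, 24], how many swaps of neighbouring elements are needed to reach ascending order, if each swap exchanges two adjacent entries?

1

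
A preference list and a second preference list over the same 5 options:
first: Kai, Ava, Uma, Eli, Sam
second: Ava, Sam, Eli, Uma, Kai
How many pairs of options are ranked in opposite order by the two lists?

7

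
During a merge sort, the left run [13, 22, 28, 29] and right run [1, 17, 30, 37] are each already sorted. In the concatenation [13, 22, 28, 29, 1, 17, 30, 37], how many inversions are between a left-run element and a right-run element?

Take each right-half value and tally the left-half values above it:
r = 1: 13, 22, 28, 29 → 4
r = 17: 22, 28, 29 → 3
r = 30: none → 0
r = 37: none → 0
Cross-inversions: 4 + 3 + 0 + 0 = 7

7 cross-inversions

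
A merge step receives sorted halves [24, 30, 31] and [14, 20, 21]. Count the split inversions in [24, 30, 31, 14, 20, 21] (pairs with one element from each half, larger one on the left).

Split inversions: 9

Count, for every r in R, how many entries of L exceed r:
r = 14: 24, 30, 31 → 3
r = 20: 24, 30, 31 → 3
r = 21: 24, 30, 31 → 3
Cross-inversions: 3 + 3 + 3 = 9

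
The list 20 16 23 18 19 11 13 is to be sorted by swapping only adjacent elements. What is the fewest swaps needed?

Minimum adjacent swaps = number of inversions (each swap of adjacent out-of-order elements removes one inversion and no swap can remove more).
Count inversions — for each element, later elements that are smaller:
20: 16, 18, 19, 11, 13 → 5
16: 11, 13 → 2
23: 18, 19, 11, 13 → 4
18: 11, 13 → 2
19: 11, 13 → 2
11: none → 0
13: none → 0
Total inversions: 5 + 2 + 4 + 2 + 2 + 0 + 0 = 15

15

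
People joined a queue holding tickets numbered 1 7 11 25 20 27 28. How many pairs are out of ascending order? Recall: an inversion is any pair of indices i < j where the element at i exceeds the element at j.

1 out-of-order pair

Sweep left to right; for each value list the smaller values that follow it:
1 → none → 0
7 → none → 0
11 → none → 0
25 → 20 → 1
20 → none → 0
27 → none → 0
28 → none → 0
Sum: 0 + 0 + 0 + 1 + 0 + 0 + 0 = 1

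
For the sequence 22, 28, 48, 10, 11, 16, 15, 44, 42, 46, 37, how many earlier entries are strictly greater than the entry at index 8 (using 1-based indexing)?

The element at index 8 is 44.
Elements before it: 22, 28, 48, 10, 11, 16, 15
Those larger than 44: 48

1 such element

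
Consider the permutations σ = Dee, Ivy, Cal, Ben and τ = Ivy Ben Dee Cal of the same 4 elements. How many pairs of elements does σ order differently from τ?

Assign each item its position (1..4) in the first ordering, then rewrite the second ordering as that position sequence:
positions: Dee→1, Ivy→2, Cal→3, Ben→4
second ordering as positions: [2, 4, 1, 3]
Discordant pairs = inversions in this position sequence.
2: 1 → 1
4: 1, 3 → 2
1: 0
3: 0
Total: 1 + 2 + 0 + 0 = 3

Discordant pairs: 3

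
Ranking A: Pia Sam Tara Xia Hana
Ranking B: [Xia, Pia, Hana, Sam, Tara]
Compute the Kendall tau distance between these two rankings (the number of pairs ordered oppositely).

Assign each item its position (1..5) in the first ordering, then rewrite the second ordering as that position sequence:
positions: Pia→1, Sam→2, Tara→3, Xia→4, Hana→5
second ordering as positions: [4, 1, 5, 2, 3]
Discordant pairs = inversions in this position sequence.
4: 1, 2, 3 → 3
1: 0
5: 2, 3 → 2
2: 0
3: 0
Total: 3 + 0 + 2 + 0 + 0 = 5

5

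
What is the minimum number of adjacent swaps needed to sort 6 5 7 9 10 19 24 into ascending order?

1 adjacent swap

Minimum adjacent swaps = number of inversions (each swap of adjacent out-of-order elements removes one inversion and no swap can remove more).
Count inversions — for each element, later elements that are smaller:
6: 5 → 1
5: none → 0
7: none → 0
9: none → 0
10: none → 0
19: none → 0
24: none → 0
Total inversions: 1 + 0 + 0 + 0 + 0 + 0 + 0 = 1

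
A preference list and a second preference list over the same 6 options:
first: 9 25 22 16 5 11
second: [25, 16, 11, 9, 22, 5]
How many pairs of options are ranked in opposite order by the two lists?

Assign each item its position (1..6) in the first ordering, then rewrite the second ordering as that position sequence:
positions: 9→1, 25→2, 22→3, 16→4, 5→5, 11→6
second ordering as positions: [2, 4, 6, 1, 3, 5]
Discordant pairs = inversions in this position sequence.
2: 1 → 1
4: 1, 3 → 2
6: 1, 3, 5 → 3
1: 0
3: 0
5: 0
Total: 1 + 2 + 3 + 0 + 0 + 0 = 6

6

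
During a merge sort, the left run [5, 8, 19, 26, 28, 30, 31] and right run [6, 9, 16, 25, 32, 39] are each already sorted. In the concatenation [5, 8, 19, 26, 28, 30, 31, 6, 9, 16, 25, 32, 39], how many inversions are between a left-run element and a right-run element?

20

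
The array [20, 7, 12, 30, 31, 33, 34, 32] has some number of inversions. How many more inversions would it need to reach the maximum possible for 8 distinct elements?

24

Maximum inversions for 8 distinct elements is C(8, 2) = 8·7/2 = 28.
Current inversions — for each element, count later smaller elements:
20: 2
7: 0
12: 0
30: 0
31: 0
33: 1
34: 1
32: 0
Current total: 2 + 0 + 0 + 0 + 0 + 1 + 1 + 0 = 4
Shortfall: 28 − 4 = 24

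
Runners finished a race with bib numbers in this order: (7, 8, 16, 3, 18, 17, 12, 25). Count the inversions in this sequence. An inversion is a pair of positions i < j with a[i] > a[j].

There are 7 inversions.

Element-by-element contributions:
7 → 3 → 1
8 → 3 → 1
16 → 3, 12 → 2
3 → none → 0
18 → 17, 12 → 2
17 → 12 → 1
12 → none → 0
25 → none → 0
Sum: 1 + 1 + 2 + 0 + 2 + 1 + 0 + 0 = 7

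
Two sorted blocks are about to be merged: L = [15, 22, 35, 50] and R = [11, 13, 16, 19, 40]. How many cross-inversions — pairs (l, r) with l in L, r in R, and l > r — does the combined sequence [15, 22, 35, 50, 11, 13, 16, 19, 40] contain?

Take each right-half value and tally the left-half values above it:
r = 11: 15, 22, 35, 50 → 4
r = 13: 15, 22, 35, 50 → 4
r = 16: 22, 35, 50 → 3
r = 19: 22, 35, 50 → 3
r = 40: 50 → 1
Cross-inversions: 4 + 4 + 3 + 3 + 1 = 15

15 split inversions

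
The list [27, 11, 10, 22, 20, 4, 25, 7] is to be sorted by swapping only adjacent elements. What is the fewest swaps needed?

18

The minimum number of adjacent swaps to sort an array equals its inversion count, since every such swap removes exactly one inversion.
Count inversions — for each element, later elements that are smaller:
27: 11, 10, 22, 20, 4, 25, 7 → 7
11: 10, 4, 7 → 3
10: 4, 7 → 2
22: 20, 4, 7 → 3
20: 4, 7 → 2
4: none → 0
25: 7 → 1
7: none → 0
Total inversions: 7 + 3 + 2 + 3 + 2 + 0 + 1 + 0 = 18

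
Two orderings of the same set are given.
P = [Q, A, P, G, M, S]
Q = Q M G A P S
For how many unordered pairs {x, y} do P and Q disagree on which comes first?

Assign each item its position (1..6) in the first ordering, then rewrite the second ordering as that position sequence:
positions: Q→1, A→2, P→3, G→4, M→5, S→6
second ordering as positions: [1, 5, 4, 2, 3, 6]
Discordant pairs = inversions in this position sequence.
1: 0
5: 4, 2, 3 → 3
4: 2, 3 → 2
2: 0
3: 0
6: 0
Total: 0 + 3 + 2 + 0 + 0 + 0 = 5

5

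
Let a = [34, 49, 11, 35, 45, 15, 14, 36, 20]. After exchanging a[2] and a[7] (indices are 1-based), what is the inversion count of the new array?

Positions 2 and 7 hold 49 and 14; after swapping, the array is [34, 14, 11, 35, 45, 15, 49, 36, 20].
Element-by-element contributions:
34 → 14, 11, 15, 20 → 4
14 → 11 → 1
11 → none → 0
35 → 15, 20 → 2
45 → 15, 36, 20 → 3
15 → none → 0
49 → 36, 20 → 2
36 → 20 → 1
20 → none → 0
Sum: 4 + 1 + 0 + 2 + 3 + 0 + 2 + 1 + 0 = 13

13 inversions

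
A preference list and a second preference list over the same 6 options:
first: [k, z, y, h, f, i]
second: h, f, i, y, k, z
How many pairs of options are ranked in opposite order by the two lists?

Assign each item its position (1..6) in the first ordering, then rewrite the second ordering as that position sequence:
positions: k→1, z→2, y→3, h→4, f→5, i→6
second ordering as positions: [4, 5, 6, 3, 1, 2]
Discordant pairs = inversions in this position sequence.
4: 3, 1, 2 → 3
5: 3, 1, 2 → 3
6: 3, 1, 2 → 3
3: 1, 2 → 2
1: 0
2: 0
Total: 3 + 3 + 3 + 2 + 0 + 0 = 11

11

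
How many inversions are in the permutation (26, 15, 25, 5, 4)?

9

For each element, count later entries that are smaller:
26: 4
15: 2
25: 2
5: 1
4: 0
Sum: 4 + 2 + 2 + 1 + 0 = 9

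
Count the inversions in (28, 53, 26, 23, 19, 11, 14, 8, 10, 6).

42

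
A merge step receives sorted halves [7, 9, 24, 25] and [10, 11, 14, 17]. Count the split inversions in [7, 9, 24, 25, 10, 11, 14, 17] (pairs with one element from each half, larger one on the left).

8

Take each right-half value and tally the left-half values above it:
r = 10: 24, 25 → 2
r = 11: 24, 25 → 2
r = 14: 24, 25 → 2
r = 17: 24, 25 → 2
Cross-inversions: 2 + 2 + 2 + 2 = 8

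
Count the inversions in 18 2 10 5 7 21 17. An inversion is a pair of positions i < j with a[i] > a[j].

8 out-of-order pairs

Listing every pair i<j with a[i]>a[j] (using 0-based positions):
(0,1): 18 > 2
(0,2): 18 > 10
(0,3): 18 > 5
(0,4): 18 > 7
(0,6): 18 > 17
(2,3): 10 > 5
(2,4): 10 > 7
(5,6): 21 > 17
That's 8 pairs.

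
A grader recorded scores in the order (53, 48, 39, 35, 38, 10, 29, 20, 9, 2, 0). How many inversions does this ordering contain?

52

For each element, count later entries that are smaller:
53: 10
48: 9
39: 8
35: 6
38: 6
10: 3
29: 4
20: 3
9: 2
2: 1
0: 0
Sum: 10 + 9 + 8 + 6 + 6 + 3 + 4 + 3 + 2 + 1 + 0 = 52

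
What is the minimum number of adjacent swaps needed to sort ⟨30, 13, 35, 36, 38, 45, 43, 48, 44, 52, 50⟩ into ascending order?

Minimum adjacent swaps = number of inversions (each swap of adjacent out-of-order elements removes one inversion and no swap can remove more).
Count inversions — for each element, later elements that are smaller:
30: 13 → 1
13: none → 0
35: none → 0
36: none → 0
38: none → 0
45: 43, 44 → 2
43: none → 0
48: 44 → 1
44: none → 0
52: 50 → 1
50: none → 0
Total inversions: 1 + 0 + 0 + 0 + 0 + 2 + 0 + 1 + 0 + 1 + 0 = 5

There are 5 swaps.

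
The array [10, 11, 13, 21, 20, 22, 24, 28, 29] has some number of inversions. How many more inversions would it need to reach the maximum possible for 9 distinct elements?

Maximum inversions for 9 distinct elements is C(9, 2) = 9·8/2 = 36.
Current inversions — for each element, count later smaller elements:
10: 0
11: 0
13: 0
21: 1
20: 0
22: 0
24: 0
28: 0
29: 0
Current total: 0 + 0 + 0 + 1 + 0 + 0 + 0 + 0 + 0 = 1
Shortfall: 36 − 1 = 35

35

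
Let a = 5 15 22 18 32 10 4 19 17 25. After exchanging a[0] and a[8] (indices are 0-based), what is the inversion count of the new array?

Inversions: 23

Positions 0 and 8 hold 5 and 17; after swapping, the array is [17, 15, 22, 18, 32, 10, 4, 19, 5, 25].
Count, for each position, how many later elements it exceeds:
17 → 15, 10, 4, 5 → 4
15 → 10, 4, 5 → 3
22 → 18, 10, 4, 19, 5 → 5
18 → 10, 4, 5 → 3
32 → 10, 4, 19, 5, 25 → 5
10 → 4, 5 → 2
4 → none → 0
19 → 5 → 1
5 → none → 0
25 → none → 0
Sum: 4 + 3 + 5 + 3 + 5 + 2 + 0 + 1 + 0 + 0 = 23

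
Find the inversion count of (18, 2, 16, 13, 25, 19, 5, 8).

15

Sweep left to right; for each value list the smaller values that follow it:
18 → 2, 16, 13, 5, 8 → 5
2 → none → 0
16 → 13, 5, 8 → 3
13 → 5, 8 → 2
25 → 19, 5, 8 → 3
19 → 5, 8 → 2
5 → none → 0
8 → none → 0
Sum: 5 + 0 + 3 + 2 + 3 + 2 + 0 + 0 = 15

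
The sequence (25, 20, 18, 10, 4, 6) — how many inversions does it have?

For each element, count later entries that are smaller:
25 → 20, 18, 10, 4, 6 → 5
20 → 18, 10, 4, 6 → 4
18 → 10, 4, 6 → 3
10 → 4, 6 → 2
4 → none → 0
6 → none → 0
Sum: 5 + 4 + 3 + 2 + 0 + 0 = 14

14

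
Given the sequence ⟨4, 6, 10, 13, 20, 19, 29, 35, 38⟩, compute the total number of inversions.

There is 1 inversion.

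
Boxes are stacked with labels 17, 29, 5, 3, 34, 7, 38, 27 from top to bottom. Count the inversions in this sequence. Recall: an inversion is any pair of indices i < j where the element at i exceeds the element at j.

11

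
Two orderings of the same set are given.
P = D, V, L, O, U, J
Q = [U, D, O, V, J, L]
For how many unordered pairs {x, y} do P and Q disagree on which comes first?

Disagreeing pairs: 7

Assign each item its position (1..6) in the first ordering, then rewrite the second ordering as that position sequence:
positions: D→1, V→2, L→3, O→4, U→5, J→6
second ordering as positions: [5, 1, 4, 2, 6, 3]
Discordant pairs = inversions in this position sequence.
5: 1, 4, 2, 3 → 4
1: 0
4: 2, 3 → 2
2: 0
6: 3 → 1
3: 0
Total: 4 + 0 + 2 + 0 + 1 + 0 = 7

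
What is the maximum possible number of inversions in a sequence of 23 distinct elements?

A reversed (strictly descending) arrangement makes every pair an inversion, giving C(23, 2) inversions.
C(23, 2) = 23·22/2 = 253

253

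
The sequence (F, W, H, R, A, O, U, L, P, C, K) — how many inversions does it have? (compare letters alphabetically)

30 inversions

Element-by-element contributions:
F → A, C → 2
W → H, R, A, O, U, L, P, C, K → 9
H → A, C → 2
R → A, O, L, P, C, K → 6
A → none → 0
O → L, C, K → 3
U → L, P, C, K → 4
L → C, K → 2
P → C, K → 2
C → none → 0
K → none → 0
Sum: 2 + 9 + 2 + 6 + 0 + 3 + 4 + 2 + 2 + 0 + 0 = 30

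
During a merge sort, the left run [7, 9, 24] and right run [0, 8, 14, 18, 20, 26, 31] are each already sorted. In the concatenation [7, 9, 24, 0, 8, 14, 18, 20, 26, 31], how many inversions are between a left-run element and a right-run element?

There are 8 cross-inversions.

Count, for every r in R, how many entries of L exceed r:
r = 0: 7, 9, 24 → 3
r = 8: 9, 24 → 2
r = 14: 24 → 1
r = 18: 24 → 1
r = 20: 24 → 1
r = 26: none → 0
r = 31: none → 0
Cross-inversions: 3 + 2 + 1 + 1 + 1 + 0 + 0 = 8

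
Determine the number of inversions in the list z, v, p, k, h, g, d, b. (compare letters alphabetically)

Sweep left to right; for each value list the smaller values that follow it:
z → v, p, k, h, g, d, b → 7
v → p, k, h, g, d, b → 6
p → k, h, g, d, b → 5
k → h, g, d, b → 4
h → g, d, b → 3
g → d, b → 2
d → b → 1
b → none → 0
Sum: 7 + 6 + 5 + 4 + 3 + 2 + 1 + 0 = 28

28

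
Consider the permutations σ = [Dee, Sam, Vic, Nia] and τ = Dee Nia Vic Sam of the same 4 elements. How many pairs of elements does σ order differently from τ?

3

Assign each item its position (1..4) in the first ordering, then rewrite the second ordering as that position sequence:
positions: Dee→1, Sam→2, Vic→3, Nia→4
second ordering as positions: [1, 4, 3, 2]
Discordant pairs = inversions in this position sequence.
1: 0
4: 3, 2 → 2
3: 2 → 1
2: 0
Total: 0 + 2 + 1 + 0 = 3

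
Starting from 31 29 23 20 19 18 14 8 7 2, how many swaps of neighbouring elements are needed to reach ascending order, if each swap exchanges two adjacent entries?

Swaps: 45

The minimum number of adjacent swaps to sort an array equals its inversion count, since every such swap removes exactly one inversion.
Count inversions — for each element, later elements that are smaller:
31: 29, 23, 20, 19, 18, 14, 8, 7, 2 → 9
29: 23, 20, 19, 18, 14, 8, 7, 2 → 8
23: 20, 19, 18, 14, 8, 7, 2 → 7
20: 19, 18, 14, 8, 7, 2 → 6
19: 18, 14, 8, 7, 2 → 5
18: 14, 8, 7, 2 → 4
14: 8, 7, 2 → 3
8: 7, 2 → 2
7: 2 → 1
2: none → 0
Total inversions: 9 + 8 + 7 + 6 + 5 + 4 + 3 + 2 + 1 + 0 = 45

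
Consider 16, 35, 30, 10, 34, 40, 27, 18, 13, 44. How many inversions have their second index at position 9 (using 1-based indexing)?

The element at index 9 is 13.
Elements before it: 16, 35, 30, 10, 34, 40, 27, 18
Those larger than 13: 16, 35, 30, 34, 40, 27, 18

7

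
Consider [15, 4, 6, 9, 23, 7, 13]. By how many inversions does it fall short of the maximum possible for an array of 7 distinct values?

13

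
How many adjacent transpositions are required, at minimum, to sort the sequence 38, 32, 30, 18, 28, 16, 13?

20

The minimum number of adjacent swaps to sort an array equals its inversion count, since every such swap removes exactly one inversion.
Count inversions — for each element, later elements that are smaller:
38: 32, 30, 18, 28, 16, 13 → 6
32: 30, 18, 28, 16, 13 → 5
30: 18, 28, 16, 13 → 4
18: 16, 13 → 2
28: 16, 13 → 2
16: 13 → 1
13: none → 0
Total inversions: 6 + 5 + 4 + 2 + 2 + 1 + 0 = 20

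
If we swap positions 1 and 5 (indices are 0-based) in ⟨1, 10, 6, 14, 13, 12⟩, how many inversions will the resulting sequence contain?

Inversions: 5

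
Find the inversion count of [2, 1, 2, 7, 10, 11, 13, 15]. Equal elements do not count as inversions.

There is 1 out-of-order pair.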